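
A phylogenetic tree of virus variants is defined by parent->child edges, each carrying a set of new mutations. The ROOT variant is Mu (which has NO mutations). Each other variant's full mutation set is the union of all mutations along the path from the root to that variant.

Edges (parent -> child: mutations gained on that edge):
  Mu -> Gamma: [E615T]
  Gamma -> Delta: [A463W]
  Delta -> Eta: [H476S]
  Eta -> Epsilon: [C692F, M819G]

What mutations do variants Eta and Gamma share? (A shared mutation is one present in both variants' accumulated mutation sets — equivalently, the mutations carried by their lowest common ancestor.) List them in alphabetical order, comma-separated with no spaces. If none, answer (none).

Answer: E615T

Derivation:
Accumulating mutations along path to Eta:
  At Mu: gained [] -> total []
  At Gamma: gained ['E615T'] -> total ['E615T']
  At Delta: gained ['A463W'] -> total ['A463W', 'E615T']
  At Eta: gained ['H476S'] -> total ['A463W', 'E615T', 'H476S']
Mutations(Eta) = ['A463W', 'E615T', 'H476S']
Accumulating mutations along path to Gamma:
  At Mu: gained [] -> total []
  At Gamma: gained ['E615T'] -> total ['E615T']
Mutations(Gamma) = ['E615T']
Intersection: ['A463W', 'E615T', 'H476S'] ∩ ['E615T'] = ['E615T']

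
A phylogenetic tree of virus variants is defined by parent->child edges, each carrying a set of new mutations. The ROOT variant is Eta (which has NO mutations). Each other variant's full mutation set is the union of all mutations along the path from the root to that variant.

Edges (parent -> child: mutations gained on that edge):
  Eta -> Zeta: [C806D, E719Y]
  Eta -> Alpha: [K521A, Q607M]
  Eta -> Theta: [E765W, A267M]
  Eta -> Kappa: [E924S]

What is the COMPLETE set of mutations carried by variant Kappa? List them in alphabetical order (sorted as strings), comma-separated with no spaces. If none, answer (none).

Answer: E924S

Derivation:
At Eta: gained [] -> total []
At Kappa: gained ['E924S'] -> total ['E924S']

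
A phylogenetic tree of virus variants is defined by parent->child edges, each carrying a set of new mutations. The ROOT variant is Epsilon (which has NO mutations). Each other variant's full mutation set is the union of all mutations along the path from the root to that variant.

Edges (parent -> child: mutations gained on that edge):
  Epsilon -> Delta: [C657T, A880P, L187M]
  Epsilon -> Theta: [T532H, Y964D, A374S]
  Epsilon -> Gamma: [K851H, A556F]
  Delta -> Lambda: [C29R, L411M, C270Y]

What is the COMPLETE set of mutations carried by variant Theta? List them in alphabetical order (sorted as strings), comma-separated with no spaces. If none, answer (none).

Answer: A374S,T532H,Y964D

Derivation:
At Epsilon: gained [] -> total []
At Theta: gained ['T532H', 'Y964D', 'A374S'] -> total ['A374S', 'T532H', 'Y964D']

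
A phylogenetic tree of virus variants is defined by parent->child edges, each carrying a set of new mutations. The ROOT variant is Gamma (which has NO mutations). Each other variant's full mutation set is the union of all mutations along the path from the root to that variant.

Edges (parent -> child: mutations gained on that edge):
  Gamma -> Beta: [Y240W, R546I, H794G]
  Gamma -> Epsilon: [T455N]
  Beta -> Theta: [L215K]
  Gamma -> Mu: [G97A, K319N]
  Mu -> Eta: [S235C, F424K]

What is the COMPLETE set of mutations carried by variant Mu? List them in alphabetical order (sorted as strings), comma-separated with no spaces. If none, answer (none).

At Gamma: gained [] -> total []
At Mu: gained ['G97A', 'K319N'] -> total ['G97A', 'K319N']

Answer: G97A,K319N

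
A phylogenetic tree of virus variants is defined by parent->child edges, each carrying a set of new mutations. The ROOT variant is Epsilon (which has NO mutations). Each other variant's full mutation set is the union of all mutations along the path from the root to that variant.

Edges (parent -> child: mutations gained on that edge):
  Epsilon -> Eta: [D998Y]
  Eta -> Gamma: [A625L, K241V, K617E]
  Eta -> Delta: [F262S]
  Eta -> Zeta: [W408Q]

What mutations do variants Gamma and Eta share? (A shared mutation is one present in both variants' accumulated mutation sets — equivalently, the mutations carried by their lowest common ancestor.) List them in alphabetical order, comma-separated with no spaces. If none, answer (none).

Accumulating mutations along path to Gamma:
  At Epsilon: gained [] -> total []
  At Eta: gained ['D998Y'] -> total ['D998Y']
  At Gamma: gained ['A625L', 'K241V', 'K617E'] -> total ['A625L', 'D998Y', 'K241V', 'K617E']
Mutations(Gamma) = ['A625L', 'D998Y', 'K241V', 'K617E']
Accumulating mutations along path to Eta:
  At Epsilon: gained [] -> total []
  At Eta: gained ['D998Y'] -> total ['D998Y']
Mutations(Eta) = ['D998Y']
Intersection: ['A625L', 'D998Y', 'K241V', 'K617E'] ∩ ['D998Y'] = ['D998Y']

Answer: D998Y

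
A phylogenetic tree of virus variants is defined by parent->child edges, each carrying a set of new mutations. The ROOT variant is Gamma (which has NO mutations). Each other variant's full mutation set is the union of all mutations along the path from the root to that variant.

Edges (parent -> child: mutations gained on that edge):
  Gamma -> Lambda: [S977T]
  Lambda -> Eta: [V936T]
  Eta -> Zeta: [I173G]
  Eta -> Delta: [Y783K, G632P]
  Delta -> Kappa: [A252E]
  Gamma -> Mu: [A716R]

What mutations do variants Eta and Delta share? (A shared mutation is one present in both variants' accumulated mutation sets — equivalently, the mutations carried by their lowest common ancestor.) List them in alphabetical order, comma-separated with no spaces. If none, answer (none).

Accumulating mutations along path to Eta:
  At Gamma: gained [] -> total []
  At Lambda: gained ['S977T'] -> total ['S977T']
  At Eta: gained ['V936T'] -> total ['S977T', 'V936T']
Mutations(Eta) = ['S977T', 'V936T']
Accumulating mutations along path to Delta:
  At Gamma: gained [] -> total []
  At Lambda: gained ['S977T'] -> total ['S977T']
  At Eta: gained ['V936T'] -> total ['S977T', 'V936T']
  At Delta: gained ['Y783K', 'G632P'] -> total ['G632P', 'S977T', 'V936T', 'Y783K']
Mutations(Delta) = ['G632P', 'S977T', 'V936T', 'Y783K']
Intersection: ['S977T', 'V936T'] ∩ ['G632P', 'S977T', 'V936T', 'Y783K'] = ['S977T', 'V936T']

Answer: S977T,V936T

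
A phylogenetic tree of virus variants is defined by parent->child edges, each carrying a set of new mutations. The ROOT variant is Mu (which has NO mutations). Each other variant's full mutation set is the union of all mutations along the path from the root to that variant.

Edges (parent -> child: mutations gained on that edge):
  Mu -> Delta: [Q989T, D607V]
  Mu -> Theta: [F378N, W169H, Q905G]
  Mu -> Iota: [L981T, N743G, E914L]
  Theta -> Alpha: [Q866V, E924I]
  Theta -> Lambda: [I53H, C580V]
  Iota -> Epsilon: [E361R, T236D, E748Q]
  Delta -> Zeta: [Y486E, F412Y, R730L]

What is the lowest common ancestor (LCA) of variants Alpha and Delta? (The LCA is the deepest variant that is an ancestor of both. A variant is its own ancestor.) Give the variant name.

Path from root to Alpha: Mu -> Theta -> Alpha
  ancestors of Alpha: {Mu, Theta, Alpha}
Path from root to Delta: Mu -> Delta
  ancestors of Delta: {Mu, Delta}
Common ancestors: {Mu}
Walk up from Delta: Delta (not in ancestors of Alpha), Mu (in ancestors of Alpha)
Deepest common ancestor (LCA) = Mu

Answer: Mu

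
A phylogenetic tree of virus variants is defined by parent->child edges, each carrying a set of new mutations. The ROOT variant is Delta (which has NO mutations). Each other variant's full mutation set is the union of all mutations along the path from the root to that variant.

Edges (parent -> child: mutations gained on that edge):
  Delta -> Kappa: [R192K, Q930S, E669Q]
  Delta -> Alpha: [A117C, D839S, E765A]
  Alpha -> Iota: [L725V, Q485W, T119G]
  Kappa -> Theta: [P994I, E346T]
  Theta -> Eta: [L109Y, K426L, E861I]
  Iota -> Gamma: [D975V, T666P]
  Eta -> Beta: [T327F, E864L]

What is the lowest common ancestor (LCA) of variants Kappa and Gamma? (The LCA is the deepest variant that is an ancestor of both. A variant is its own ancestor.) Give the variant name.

Answer: Delta

Derivation:
Path from root to Kappa: Delta -> Kappa
  ancestors of Kappa: {Delta, Kappa}
Path from root to Gamma: Delta -> Alpha -> Iota -> Gamma
  ancestors of Gamma: {Delta, Alpha, Iota, Gamma}
Common ancestors: {Delta}
Walk up from Gamma: Gamma (not in ancestors of Kappa), Iota (not in ancestors of Kappa), Alpha (not in ancestors of Kappa), Delta (in ancestors of Kappa)
Deepest common ancestor (LCA) = Delta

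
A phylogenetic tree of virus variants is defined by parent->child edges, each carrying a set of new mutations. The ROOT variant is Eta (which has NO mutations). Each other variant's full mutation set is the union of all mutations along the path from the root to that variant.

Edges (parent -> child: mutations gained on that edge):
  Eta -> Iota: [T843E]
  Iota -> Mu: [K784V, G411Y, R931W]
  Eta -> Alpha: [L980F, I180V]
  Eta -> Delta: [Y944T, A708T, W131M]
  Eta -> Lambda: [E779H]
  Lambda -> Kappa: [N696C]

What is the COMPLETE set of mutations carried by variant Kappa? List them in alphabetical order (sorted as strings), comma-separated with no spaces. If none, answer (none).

Answer: E779H,N696C

Derivation:
At Eta: gained [] -> total []
At Lambda: gained ['E779H'] -> total ['E779H']
At Kappa: gained ['N696C'] -> total ['E779H', 'N696C']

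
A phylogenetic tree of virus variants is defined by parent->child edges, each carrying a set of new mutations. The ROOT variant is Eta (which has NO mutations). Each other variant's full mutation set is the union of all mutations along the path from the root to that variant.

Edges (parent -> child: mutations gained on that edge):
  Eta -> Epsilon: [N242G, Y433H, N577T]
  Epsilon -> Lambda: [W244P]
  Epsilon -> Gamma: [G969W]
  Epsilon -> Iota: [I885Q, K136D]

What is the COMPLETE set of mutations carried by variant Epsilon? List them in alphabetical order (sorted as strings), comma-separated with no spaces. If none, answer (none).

At Eta: gained [] -> total []
At Epsilon: gained ['N242G', 'Y433H', 'N577T'] -> total ['N242G', 'N577T', 'Y433H']

Answer: N242G,N577T,Y433H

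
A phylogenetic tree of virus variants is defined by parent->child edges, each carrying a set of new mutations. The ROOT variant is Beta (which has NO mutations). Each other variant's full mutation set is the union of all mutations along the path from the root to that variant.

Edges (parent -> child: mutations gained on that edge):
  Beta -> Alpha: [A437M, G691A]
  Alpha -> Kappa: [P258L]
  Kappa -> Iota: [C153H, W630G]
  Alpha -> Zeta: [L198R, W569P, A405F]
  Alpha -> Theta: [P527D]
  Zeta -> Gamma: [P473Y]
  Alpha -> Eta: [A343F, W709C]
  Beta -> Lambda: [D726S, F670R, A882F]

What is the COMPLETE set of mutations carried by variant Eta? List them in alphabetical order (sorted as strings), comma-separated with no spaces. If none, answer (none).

Answer: A343F,A437M,G691A,W709C

Derivation:
At Beta: gained [] -> total []
At Alpha: gained ['A437M', 'G691A'] -> total ['A437M', 'G691A']
At Eta: gained ['A343F', 'W709C'] -> total ['A343F', 'A437M', 'G691A', 'W709C']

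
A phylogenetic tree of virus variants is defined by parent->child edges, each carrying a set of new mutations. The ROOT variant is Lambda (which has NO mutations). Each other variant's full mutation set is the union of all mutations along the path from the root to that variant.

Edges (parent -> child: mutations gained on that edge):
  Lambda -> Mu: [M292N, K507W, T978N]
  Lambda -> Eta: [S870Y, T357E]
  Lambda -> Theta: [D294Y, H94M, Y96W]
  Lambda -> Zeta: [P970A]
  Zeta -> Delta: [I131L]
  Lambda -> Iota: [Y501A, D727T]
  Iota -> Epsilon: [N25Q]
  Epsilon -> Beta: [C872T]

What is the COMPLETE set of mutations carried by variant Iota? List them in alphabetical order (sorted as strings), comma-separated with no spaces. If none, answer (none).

Answer: D727T,Y501A

Derivation:
At Lambda: gained [] -> total []
At Iota: gained ['Y501A', 'D727T'] -> total ['D727T', 'Y501A']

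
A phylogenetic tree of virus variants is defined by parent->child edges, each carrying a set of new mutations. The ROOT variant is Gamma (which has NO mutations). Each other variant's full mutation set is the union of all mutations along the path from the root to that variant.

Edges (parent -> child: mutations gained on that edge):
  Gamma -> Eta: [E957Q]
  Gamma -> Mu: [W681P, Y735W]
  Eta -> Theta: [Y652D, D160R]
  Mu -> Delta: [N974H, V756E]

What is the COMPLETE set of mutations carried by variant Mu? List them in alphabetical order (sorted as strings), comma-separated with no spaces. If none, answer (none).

Answer: W681P,Y735W

Derivation:
At Gamma: gained [] -> total []
At Mu: gained ['W681P', 'Y735W'] -> total ['W681P', 'Y735W']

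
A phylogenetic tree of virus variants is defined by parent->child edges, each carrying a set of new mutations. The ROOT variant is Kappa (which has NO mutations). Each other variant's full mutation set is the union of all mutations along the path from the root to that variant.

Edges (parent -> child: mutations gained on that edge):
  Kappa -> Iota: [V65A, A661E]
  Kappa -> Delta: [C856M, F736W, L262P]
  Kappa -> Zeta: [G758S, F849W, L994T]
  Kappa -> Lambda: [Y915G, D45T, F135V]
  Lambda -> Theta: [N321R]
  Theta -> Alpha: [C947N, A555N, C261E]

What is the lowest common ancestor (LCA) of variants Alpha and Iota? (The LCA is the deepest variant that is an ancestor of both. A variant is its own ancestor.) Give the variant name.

Answer: Kappa

Derivation:
Path from root to Alpha: Kappa -> Lambda -> Theta -> Alpha
  ancestors of Alpha: {Kappa, Lambda, Theta, Alpha}
Path from root to Iota: Kappa -> Iota
  ancestors of Iota: {Kappa, Iota}
Common ancestors: {Kappa}
Walk up from Iota: Iota (not in ancestors of Alpha), Kappa (in ancestors of Alpha)
Deepest common ancestor (LCA) = Kappa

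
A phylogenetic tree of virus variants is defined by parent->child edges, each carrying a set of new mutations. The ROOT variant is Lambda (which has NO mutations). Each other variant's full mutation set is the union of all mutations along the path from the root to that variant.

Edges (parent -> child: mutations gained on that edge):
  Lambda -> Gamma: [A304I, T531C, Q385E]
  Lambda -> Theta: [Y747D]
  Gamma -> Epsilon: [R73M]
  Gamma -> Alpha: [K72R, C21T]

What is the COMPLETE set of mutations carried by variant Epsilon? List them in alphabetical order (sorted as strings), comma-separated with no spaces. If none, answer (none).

At Lambda: gained [] -> total []
At Gamma: gained ['A304I', 'T531C', 'Q385E'] -> total ['A304I', 'Q385E', 'T531C']
At Epsilon: gained ['R73M'] -> total ['A304I', 'Q385E', 'R73M', 'T531C']

Answer: A304I,Q385E,R73M,T531C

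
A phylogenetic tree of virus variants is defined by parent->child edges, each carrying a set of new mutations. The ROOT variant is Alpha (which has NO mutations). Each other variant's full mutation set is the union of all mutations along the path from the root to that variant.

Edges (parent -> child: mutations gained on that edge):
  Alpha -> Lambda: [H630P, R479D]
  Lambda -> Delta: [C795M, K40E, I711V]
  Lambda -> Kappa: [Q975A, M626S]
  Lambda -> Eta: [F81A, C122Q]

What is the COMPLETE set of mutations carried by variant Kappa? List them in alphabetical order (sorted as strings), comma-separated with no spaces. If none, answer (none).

At Alpha: gained [] -> total []
At Lambda: gained ['H630P', 'R479D'] -> total ['H630P', 'R479D']
At Kappa: gained ['Q975A', 'M626S'] -> total ['H630P', 'M626S', 'Q975A', 'R479D']

Answer: H630P,M626S,Q975A,R479D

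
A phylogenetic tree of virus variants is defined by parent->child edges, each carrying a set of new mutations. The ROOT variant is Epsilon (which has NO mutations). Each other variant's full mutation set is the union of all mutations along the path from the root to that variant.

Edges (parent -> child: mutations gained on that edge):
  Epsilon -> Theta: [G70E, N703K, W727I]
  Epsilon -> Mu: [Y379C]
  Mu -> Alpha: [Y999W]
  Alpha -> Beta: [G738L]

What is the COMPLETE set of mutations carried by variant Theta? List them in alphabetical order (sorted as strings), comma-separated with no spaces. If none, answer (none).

Answer: G70E,N703K,W727I

Derivation:
At Epsilon: gained [] -> total []
At Theta: gained ['G70E', 'N703K', 'W727I'] -> total ['G70E', 'N703K', 'W727I']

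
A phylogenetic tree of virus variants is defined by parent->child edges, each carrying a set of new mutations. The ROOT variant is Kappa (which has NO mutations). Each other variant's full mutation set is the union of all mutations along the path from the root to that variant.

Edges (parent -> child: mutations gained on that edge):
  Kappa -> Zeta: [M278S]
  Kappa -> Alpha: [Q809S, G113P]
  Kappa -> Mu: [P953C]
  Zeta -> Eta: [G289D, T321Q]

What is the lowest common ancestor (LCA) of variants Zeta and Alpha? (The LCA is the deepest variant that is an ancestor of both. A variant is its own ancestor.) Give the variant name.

Path from root to Zeta: Kappa -> Zeta
  ancestors of Zeta: {Kappa, Zeta}
Path from root to Alpha: Kappa -> Alpha
  ancestors of Alpha: {Kappa, Alpha}
Common ancestors: {Kappa}
Walk up from Alpha: Alpha (not in ancestors of Zeta), Kappa (in ancestors of Zeta)
Deepest common ancestor (LCA) = Kappa

Answer: Kappa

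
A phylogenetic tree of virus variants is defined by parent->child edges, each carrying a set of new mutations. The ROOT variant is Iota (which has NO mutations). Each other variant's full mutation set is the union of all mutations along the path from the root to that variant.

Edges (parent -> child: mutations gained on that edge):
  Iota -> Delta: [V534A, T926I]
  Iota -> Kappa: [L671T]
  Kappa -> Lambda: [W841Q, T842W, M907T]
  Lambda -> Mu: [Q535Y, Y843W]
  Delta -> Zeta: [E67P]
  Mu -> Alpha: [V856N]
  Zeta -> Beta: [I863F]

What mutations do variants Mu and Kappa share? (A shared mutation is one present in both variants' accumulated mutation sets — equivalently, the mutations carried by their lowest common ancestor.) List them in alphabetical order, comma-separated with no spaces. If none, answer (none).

Answer: L671T

Derivation:
Accumulating mutations along path to Mu:
  At Iota: gained [] -> total []
  At Kappa: gained ['L671T'] -> total ['L671T']
  At Lambda: gained ['W841Q', 'T842W', 'M907T'] -> total ['L671T', 'M907T', 'T842W', 'W841Q']
  At Mu: gained ['Q535Y', 'Y843W'] -> total ['L671T', 'M907T', 'Q535Y', 'T842W', 'W841Q', 'Y843W']
Mutations(Mu) = ['L671T', 'M907T', 'Q535Y', 'T842W', 'W841Q', 'Y843W']
Accumulating mutations along path to Kappa:
  At Iota: gained [] -> total []
  At Kappa: gained ['L671T'] -> total ['L671T']
Mutations(Kappa) = ['L671T']
Intersection: ['L671T', 'M907T', 'Q535Y', 'T842W', 'W841Q', 'Y843W'] ∩ ['L671T'] = ['L671T']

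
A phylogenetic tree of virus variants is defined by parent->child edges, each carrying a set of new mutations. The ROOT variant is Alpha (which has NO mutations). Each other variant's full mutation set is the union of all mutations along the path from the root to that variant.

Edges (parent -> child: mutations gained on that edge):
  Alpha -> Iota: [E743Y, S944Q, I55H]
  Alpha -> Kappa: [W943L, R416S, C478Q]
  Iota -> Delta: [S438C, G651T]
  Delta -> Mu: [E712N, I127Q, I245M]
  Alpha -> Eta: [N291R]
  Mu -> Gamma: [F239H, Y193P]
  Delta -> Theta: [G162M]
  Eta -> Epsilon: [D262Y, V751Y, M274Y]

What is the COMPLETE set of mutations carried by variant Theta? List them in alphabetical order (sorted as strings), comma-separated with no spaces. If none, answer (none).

At Alpha: gained [] -> total []
At Iota: gained ['E743Y', 'S944Q', 'I55H'] -> total ['E743Y', 'I55H', 'S944Q']
At Delta: gained ['S438C', 'G651T'] -> total ['E743Y', 'G651T', 'I55H', 'S438C', 'S944Q']
At Theta: gained ['G162M'] -> total ['E743Y', 'G162M', 'G651T', 'I55H', 'S438C', 'S944Q']

Answer: E743Y,G162M,G651T,I55H,S438C,S944Q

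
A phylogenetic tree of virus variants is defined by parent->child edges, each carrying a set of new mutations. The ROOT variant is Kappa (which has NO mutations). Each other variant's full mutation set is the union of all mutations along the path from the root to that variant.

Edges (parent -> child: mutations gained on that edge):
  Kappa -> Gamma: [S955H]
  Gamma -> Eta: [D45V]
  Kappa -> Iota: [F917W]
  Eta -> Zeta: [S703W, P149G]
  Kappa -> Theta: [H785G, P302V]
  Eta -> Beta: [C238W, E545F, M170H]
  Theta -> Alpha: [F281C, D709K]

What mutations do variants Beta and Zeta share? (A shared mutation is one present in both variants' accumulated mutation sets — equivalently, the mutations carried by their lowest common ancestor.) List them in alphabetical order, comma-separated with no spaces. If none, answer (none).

Accumulating mutations along path to Beta:
  At Kappa: gained [] -> total []
  At Gamma: gained ['S955H'] -> total ['S955H']
  At Eta: gained ['D45V'] -> total ['D45V', 'S955H']
  At Beta: gained ['C238W', 'E545F', 'M170H'] -> total ['C238W', 'D45V', 'E545F', 'M170H', 'S955H']
Mutations(Beta) = ['C238W', 'D45V', 'E545F', 'M170H', 'S955H']
Accumulating mutations along path to Zeta:
  At Kappa: gained [] -> total []
  At Gamma: gained ['S955H'] -> total ['S955H']
  At Eta: gained ['D45V'] -> total ['D45V', 'S955H']
  At Zeta: gained ['S703W', 'P149G'] -> total ['D45V', 'P149G', 'S703W', 'S955H']
Mutations(Zeta) = ['D45V', 'P149G', 'S703W', 'S955H']
Intersection: ['C238W', 'D45V', 'E545F', 'M170H', 'S955H'] ∩ ['D45V', 'P149G', 'S703W', 'S955H'] = ['D45V', 'S955H']

Answer: D45V,S955H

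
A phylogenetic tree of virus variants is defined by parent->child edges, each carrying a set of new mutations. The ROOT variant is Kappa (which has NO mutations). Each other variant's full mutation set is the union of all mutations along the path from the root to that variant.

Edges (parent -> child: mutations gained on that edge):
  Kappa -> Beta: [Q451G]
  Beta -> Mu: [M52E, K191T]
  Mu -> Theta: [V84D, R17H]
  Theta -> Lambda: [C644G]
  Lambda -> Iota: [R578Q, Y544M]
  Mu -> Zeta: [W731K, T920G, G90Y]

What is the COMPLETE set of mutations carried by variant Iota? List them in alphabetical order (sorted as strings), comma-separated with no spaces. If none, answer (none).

At Kappa: gained [] -> total []
At Beta: gained ['Q451G'] -> total ['Q451G']
At Mu: gained ['M52E', 'K191T'] -> total ['K191T', 'M52E', 'Q451G']
At Theta: gained ['V84D', 'R17H'] -> total ['K191T', 'M52E', 'Q451G', 'R17H', 'V84D']
At Lambda: gained ['C644G'] -> total ['C644G', 'K191T', 'M52E', 'Q451G', 'R17H', 'V84D']
At Iota: gained ['R578Q', 'Y544M'] -> total ['C644G', 'K191T', 'M52E', 'Q451G', 'R17H', 'R578Q', 'V84D', 'Y544M']

Answer: C644G,K191T,M52E,Q451G,R17H,R578Q,V84D,Y544M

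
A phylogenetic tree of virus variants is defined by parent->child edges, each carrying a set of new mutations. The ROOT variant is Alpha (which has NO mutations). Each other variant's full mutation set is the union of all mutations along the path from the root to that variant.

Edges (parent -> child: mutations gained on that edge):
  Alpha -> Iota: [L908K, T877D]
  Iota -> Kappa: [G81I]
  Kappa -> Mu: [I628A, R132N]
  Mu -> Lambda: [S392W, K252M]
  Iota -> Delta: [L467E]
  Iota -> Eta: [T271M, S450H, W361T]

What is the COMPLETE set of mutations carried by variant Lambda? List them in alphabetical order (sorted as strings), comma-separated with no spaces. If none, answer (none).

Answer: G81I,I628A,K252M,L908K,R132N,S392W,T877D

Derivation:
At Alpha: gained [] -> total []
At Iota: gained ['L908K', 'T877D'] -> total ['L908K', 'T877D']
At Kappa: gained ['G81I'] -> total ['G81I', 'L908K', 'T877D']
At Mu: gained ['I628A', 'R132N'] -> total ['G81I', 'I628A', 'L908K', 'R132N', 'T877D']
At Lambda: gained ['S392W', 'K252M'] -> total ['G81I', 'I628A', 'K252M', 'L908K', 'R132N', 'S392W', 'T877D']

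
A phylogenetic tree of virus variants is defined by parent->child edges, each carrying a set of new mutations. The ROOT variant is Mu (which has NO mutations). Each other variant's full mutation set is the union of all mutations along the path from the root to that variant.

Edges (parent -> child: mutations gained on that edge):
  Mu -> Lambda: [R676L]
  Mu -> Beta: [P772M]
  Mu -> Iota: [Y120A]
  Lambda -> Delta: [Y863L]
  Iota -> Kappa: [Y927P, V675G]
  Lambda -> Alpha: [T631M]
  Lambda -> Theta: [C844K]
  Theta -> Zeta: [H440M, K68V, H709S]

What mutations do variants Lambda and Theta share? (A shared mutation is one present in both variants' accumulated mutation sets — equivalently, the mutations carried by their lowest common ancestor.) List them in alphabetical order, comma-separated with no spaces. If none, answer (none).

Accumulating mutations along path to Lambda:
  At Mu: gained [] -> total []
  At Lambda: gained ['R676L'] -> total ['R676L']
Mutations(Lambda) = ['R676L']
Accumulating mutations along path to Theta:
  At Mu: gained [] -> total []
  At Lambda: gained ['R676L'] -> total ['R676L']
  At Theta: gained ['C844K'] -> total ['C844K', 'R676L']
Mutations(Theta) = ['C844K', 'R676L']
Intersection: ['R676L'] ∩ ['C844K', 'R676L'] = ['R676L']

Answer: R676L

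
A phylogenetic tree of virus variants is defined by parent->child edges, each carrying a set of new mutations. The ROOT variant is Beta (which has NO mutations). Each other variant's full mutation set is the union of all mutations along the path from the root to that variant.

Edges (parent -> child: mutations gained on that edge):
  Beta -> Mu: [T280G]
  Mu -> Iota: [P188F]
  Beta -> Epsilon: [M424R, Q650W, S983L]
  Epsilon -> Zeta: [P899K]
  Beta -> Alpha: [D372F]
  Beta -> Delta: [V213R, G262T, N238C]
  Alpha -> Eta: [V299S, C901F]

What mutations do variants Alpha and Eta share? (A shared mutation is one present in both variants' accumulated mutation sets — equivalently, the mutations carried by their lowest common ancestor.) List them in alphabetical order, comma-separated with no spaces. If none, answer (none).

Answer: D372F

Derivation:
Accumulating mutations along path to Alpha:
  At Beta: gained [] -> total []
  At Alpha: gained ['D372F'] -> total ['D372F']
Mutations(Alpha) = ['D372F']
Accumulating mutations along path to Eta:
  At Beta: gained [] -> total []
  At Alpha: gained ['D372F'] -> total ['D372F']
  At Eta: gained ['V299S', 'C901F'] -> total ['C901F', 'D372F', 'V299S']
Mutations(Eta) = ['C901F', 'D372F', 'V299S']
Intersection: ['D372F'] ∩ ['C901F', 'D372F', 'V299S'] = ['D372F']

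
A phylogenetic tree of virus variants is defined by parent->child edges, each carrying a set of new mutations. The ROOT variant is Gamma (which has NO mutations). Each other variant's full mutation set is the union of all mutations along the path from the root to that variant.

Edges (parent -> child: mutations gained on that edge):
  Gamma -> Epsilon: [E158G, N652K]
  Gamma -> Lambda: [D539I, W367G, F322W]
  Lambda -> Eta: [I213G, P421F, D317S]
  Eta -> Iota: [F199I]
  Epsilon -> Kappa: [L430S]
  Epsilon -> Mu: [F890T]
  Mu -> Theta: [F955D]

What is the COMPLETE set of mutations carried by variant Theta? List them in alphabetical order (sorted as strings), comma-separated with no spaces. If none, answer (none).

Answer: E158G,F890T,F955D,N652K

Derivation:
At Gamma: gained [] -> total []
At Epsilon: gained ['E158G', 'N652K'] -> total ['E158G', 'N652K']
At Mu: gained ['F890T'] -> total ['E158G', 'F890T', 'N652K']
At Theta: gained ['F955D'] -> total ['E158G', 'F890T', 'F955D', 'N652K']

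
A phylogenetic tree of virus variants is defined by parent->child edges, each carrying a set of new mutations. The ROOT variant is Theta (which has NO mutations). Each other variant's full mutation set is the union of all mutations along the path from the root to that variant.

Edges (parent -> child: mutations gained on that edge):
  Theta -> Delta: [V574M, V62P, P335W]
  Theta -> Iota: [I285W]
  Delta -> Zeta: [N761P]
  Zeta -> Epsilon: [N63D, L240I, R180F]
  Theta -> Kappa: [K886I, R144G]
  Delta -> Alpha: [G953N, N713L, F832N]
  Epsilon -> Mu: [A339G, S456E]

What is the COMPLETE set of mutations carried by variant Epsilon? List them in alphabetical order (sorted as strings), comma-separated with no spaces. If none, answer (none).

Answer: L240I,N63D,N761P,P335W,R180F,V574M,V62P

Derivation:
At Theta: gained [] -> total []
At Delta: gained ['V574M', 'V62P', 'P335W'] -> total ['P335W', 'V574M', 'V62P']
At Zeta: gained ['N761P'] -> total ['N761P', 'P335W', 'V574M', 'V62P']
At Epsilon: gained ['N63D', 'L240I', 'R180F'] -> total ['L240I', 'N63D', 'N761P', 'P335W', 'R180F', 'V574M', 'V62P']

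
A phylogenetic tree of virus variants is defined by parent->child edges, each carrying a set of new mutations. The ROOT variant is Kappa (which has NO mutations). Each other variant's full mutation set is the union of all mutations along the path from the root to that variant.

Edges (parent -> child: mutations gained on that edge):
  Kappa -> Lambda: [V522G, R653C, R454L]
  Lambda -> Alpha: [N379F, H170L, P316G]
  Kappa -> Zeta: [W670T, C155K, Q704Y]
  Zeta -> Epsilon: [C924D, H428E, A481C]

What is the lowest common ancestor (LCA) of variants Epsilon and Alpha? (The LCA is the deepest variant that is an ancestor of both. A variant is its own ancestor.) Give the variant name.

Path from root to Epsilon: Kappa -> Zeta -> Epsilon
  ancestors of Epsilon: {Kappa, Zeta, Epsilon}
Path from root to Alpha: Kappa -> Lambda -> Alpha
  ancestors of Alpha: {Kappa, Lambda, Alpha}
Common ancestors: {Kappa}
Walk up from Alpha: Alpha (not in ancestors of Epsilon), Lambda (not in ancestors of Epsilon), Kappa (in ancestors of Epsilon)
Deepest common ancestor (LCA) = Kappa

Answer: Kappa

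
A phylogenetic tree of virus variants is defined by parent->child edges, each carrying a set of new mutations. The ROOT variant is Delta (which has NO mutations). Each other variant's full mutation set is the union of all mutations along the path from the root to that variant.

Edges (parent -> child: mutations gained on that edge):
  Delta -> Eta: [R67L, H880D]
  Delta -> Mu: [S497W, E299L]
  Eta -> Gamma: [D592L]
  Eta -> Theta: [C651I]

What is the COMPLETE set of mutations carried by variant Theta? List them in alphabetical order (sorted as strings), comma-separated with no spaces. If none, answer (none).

Answer: C651I,H880D,R67L

Derivation:
At Delta: gained [] -> total []
At Eta: gained ['R67L', 'H880D'] -> total ['H880D', 'R67L']
At Theta: gained ['C651I'] -> total ['C651I', 'H880D', 'R67L']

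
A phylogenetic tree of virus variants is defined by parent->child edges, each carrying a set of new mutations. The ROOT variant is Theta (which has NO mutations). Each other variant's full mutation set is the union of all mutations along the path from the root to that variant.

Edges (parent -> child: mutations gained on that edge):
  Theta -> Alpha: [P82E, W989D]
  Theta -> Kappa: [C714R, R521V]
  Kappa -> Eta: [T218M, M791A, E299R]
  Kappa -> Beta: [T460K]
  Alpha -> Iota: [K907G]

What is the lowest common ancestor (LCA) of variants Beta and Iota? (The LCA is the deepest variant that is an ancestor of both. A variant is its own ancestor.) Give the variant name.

Answer: Theta

Derivation:
Path from root to Beta: Theta -> Kappa -> Beta
  ancestors of Beta: {Theta, Kappa, Beta}
Path from root to Iota: Theta -> Alpha -> Iota
  ancestors of Iota: {Theta, Alpha, Iota}
Common ancestors: {Theta}
Walk up from Iota: Iota (not in ancestors of Beta), Alpha (not in ancestors of Beta), Theta (in ancestors of Beta)
Deepest common ancestor (LCA) = Theta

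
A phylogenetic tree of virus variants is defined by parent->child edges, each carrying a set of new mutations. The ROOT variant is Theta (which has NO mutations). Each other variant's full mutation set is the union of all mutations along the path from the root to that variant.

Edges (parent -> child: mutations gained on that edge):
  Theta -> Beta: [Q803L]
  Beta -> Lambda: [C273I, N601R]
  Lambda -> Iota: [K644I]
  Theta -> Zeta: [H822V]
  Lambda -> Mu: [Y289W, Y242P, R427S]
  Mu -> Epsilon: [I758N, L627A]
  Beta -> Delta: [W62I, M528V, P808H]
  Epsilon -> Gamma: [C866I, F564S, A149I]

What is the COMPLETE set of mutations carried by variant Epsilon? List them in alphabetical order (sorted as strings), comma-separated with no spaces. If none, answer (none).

At Theta: gained [] -> total []
At Beta: gained ['Q803L'] -> total ['Q803L']
At Lambda: gained ['C273I', 'N601R'] -> total ['C273I', 'N601R', 'Q803L']
At Mu: gained ['Y289W', 'Y242P', 'R427S'] -> total ['C273I', 'N601R', 'Q803L', 'R427S', 'Y242P', 'Y289W']
At Epsilon: gained ['I758N', 'L627A'] -> total ['C273I', 'I758N', 'L627A', 'N601R', 'Q803L', 'R427S', 'Y242P', 'Y289W']

Answer: C273I,I758N,L627A,N601R,Q803L,R427S,Y242P,Y289W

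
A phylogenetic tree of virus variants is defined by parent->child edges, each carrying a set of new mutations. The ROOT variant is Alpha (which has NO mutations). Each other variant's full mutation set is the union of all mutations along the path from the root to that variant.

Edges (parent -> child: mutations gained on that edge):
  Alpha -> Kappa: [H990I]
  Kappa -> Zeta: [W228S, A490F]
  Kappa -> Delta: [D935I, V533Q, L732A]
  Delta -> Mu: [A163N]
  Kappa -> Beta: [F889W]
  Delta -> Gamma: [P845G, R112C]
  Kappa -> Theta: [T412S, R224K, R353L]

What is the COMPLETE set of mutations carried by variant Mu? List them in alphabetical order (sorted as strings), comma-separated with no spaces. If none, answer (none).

At Alpha: gained [] -> total []
At Kappa: gained ['H990I'] -> total ['H990I']
At Delta: gained ['D935I', 'V533Q', 'L732A'] -> total ['D935I', 'H990I', 'L732A', 'V533Q']
At Mu: gained ['A163N'] -> total ['A163N', 'D935I', 'H990I', 'L732A', 'V533Q']

Answer: A163N,D935I,H990I,L732A,V533Q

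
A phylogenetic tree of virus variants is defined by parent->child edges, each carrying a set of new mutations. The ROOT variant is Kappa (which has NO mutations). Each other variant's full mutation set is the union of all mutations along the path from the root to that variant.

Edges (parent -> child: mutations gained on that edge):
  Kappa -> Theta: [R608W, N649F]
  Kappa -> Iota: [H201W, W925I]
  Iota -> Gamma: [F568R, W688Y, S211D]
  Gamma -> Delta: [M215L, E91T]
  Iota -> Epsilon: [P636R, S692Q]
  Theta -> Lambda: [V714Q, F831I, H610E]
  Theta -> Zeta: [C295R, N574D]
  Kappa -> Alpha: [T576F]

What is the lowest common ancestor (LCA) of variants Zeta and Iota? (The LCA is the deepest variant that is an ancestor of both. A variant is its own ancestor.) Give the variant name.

Answer: Kappa

Derivation:
Path from root to Zeta: Kappa -> Theta -> Zeta
  ancestors of Zeta: {Kappa, Theta, Zeta}
Path from root to Iota: Kappa -> Iota
  ancestors of Iota: {Kappa, Iota}
Common ancestors: {Kappa}
Walk up from Iota: Iota (not in ancestors of Zeta), Kappa (in ancestors of Zeta)
Deepest common ancestor (LCA) = Kappa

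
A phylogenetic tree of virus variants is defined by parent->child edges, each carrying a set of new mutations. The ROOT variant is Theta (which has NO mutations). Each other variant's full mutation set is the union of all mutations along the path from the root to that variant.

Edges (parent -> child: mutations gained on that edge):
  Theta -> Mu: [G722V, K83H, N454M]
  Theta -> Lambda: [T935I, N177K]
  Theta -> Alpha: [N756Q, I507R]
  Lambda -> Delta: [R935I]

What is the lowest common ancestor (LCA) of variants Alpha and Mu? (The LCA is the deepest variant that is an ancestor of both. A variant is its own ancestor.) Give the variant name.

Path from root to Alpha: Theta -> Alpha
  ancestors of Alpha: {Theta, Alpha}
Path from root to Mu: Theta -> Mu
  ancestors of Mu: {Theta, Mu}
Common ancestors: {Theta}
Walk up from Mu: Mu (not in ancestors of Alpha), Theta (in ancestors of Alpha)
Deepest common ancestor (LCA) = Theta

Answer: Theta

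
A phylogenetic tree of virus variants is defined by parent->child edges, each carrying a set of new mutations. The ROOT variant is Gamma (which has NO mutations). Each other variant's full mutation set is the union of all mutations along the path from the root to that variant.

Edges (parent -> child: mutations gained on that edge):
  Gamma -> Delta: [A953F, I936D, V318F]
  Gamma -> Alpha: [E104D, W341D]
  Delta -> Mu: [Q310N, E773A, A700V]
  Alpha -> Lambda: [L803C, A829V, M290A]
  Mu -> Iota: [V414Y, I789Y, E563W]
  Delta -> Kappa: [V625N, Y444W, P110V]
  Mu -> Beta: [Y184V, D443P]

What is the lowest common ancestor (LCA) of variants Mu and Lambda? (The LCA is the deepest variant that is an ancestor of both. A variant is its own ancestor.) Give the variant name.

Path from root to Mu: Gamma -> Delta -> Mu
  ancestors of Mu: {Gamma, Delta, Mu}
Path from root to Lambda: Gamma -> Alpha -> Lambda
  ancestors of Lambda: {Gamma, Alpha, Lambda}
Common ancestors: {Gamma}
Walk up from Lambda: Lambda (not in ancestors of Mu), Alpha (not in ancestors of Mu), Gamma (in ancestors of Mu)
Deepest common ancestor (LCA) = Gamma

Answer: Gamma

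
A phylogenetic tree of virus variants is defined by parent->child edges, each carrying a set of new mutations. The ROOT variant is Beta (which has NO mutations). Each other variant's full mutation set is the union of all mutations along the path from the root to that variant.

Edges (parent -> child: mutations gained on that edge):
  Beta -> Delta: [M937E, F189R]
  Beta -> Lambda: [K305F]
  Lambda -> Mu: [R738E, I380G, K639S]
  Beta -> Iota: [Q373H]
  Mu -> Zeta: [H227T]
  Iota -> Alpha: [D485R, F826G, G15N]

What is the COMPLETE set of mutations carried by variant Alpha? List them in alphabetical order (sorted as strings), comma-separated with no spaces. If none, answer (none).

At Beta: gained [] -> total []
At Iota: gained ['Q373H'] -> total ['Q373H']
At Alpha: gained ['D485R', 'F826G', 'G15N'] -> total ['D485R', 'F826G', 'G15N', 'Q373H']

Answer: D485R,F826G,G15N,Q373H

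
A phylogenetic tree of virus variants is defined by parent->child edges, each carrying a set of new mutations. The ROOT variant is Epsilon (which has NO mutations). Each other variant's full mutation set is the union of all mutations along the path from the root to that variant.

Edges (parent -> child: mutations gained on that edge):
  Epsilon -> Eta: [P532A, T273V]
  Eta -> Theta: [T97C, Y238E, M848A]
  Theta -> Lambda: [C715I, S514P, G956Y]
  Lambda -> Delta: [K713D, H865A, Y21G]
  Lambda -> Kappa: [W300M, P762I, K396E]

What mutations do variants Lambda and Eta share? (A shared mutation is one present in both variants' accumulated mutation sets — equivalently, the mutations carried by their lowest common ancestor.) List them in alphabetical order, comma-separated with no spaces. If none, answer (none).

Accumulating mutations along path to Lambda:
  At Epsilon: gained [] -> total []
  At Eta: gained ['P532A', 'T273V'] -> total ['P532A', 'T273V']
  At Theta: gained ['T97C', 'Y238E', 'M848A'] -> total ['M848A', 'P532A', 'T273V', 'T97C', 'Y238E']
  At Lambda: gained ['C715I', 'S514P', 'G956Y'] -> total ['C715I', 'G956Y', 'M848A', 'P532A', 'S514P', 'T273V', 'T97C', 'Y238E']
Mutations(Lambda) = ['C715I', 'G956Y', 'M848A', 'P532A', 'S514P', 'T273V', 'T97C', 'Y238E']
Accumulating mutations along path to Eta:
  At Epsilon: gained [] -> total []
  At Eta: gained ['P532A', 'T273V'] -> total ['P532A', 'T273V']
Mutations(Eta) = ['P532A', 'T273V']
Intersection: ['C715I', 'G956Y', 'M848A', 'P532A', 'S514P', 'T273V', 'T97C', 'Y238E'] ∩ ['P532A', 'T273V'] = ['P532A', 'T273V']

Answer: P532A,T273V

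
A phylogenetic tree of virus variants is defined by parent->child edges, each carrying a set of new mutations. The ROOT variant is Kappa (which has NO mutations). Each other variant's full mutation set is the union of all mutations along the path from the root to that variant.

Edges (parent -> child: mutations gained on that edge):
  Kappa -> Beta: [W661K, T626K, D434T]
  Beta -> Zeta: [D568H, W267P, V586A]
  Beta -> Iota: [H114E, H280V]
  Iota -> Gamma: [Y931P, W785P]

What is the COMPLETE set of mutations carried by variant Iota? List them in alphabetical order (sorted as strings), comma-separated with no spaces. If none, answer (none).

At Kappa: gained [] -> total []
At Beta: gained ['W661K', 'T626K', 'D434T'] -> total ['D434T', 'T626K', 'W661K']
At Iota: gained ['H114E', 'H280V'] -> total ['D434T', 'H114E', 'H280V', 'T626K', 'W661K']

Answer: D434T,H114E,H280V,T626K,W661K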